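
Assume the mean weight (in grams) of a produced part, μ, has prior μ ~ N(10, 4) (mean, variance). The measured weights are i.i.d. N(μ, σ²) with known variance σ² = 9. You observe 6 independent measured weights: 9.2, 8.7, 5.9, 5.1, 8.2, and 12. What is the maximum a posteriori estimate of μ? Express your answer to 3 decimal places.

n = 6; x̄ = (9.2 + 8.7 + 5.9 + 5.1 + 8.2 + 12)/6 = 49.1/6 = 491/60 ≈ 8.1833.
For a Normal prior and Normal likelihood with known variance, the posterior is Normal; its mode equals its mean, the precision-weighted average.
Prior precision 1/σ₀² = 1/4 = 0.25; data precision n/σ² = 6/9 = 2/3.
μ̂ = (0.25·10 + (2/3)·(491/60)) / (0.25 + 2/3) = (358/45)/(11/12) = 1432/165 ≈ 8.679.

μ̂_MAP = 8.679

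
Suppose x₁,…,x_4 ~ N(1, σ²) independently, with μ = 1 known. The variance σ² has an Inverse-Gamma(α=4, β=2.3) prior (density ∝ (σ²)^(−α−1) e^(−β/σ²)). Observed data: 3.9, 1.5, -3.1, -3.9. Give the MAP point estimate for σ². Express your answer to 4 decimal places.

Sum of squared deviations about the known mean: SS = (3.9−1)² + (1.5−1)² + (-3.1−1)² + (-3.9−1)² = 49.48.
The Normal likelihood contributes (σ²)^(−n/2) exp(−SS/(2σ²)), so the posterior is Inverse-Gamma(α + n/2, β + SS/2) = Inverse-Gamma(6, 27.04).
The mode of Inverse-Gamma(a, b) is b/(a+1) = 27.04/7 ≈ 3.8629.

σ̂²_MAP = 3.8629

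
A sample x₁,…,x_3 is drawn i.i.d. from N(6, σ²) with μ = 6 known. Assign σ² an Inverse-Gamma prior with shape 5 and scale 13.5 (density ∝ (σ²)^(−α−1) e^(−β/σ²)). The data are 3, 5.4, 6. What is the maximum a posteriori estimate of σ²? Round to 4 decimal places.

Sum of squared deviations about the known mean: SS = (3−6)² + (5.4−6)² + (6−6)² = 9.36.
The Normal likelihood contributes (σ²)^(−n/2) exp(−SS/(2σ²)), so the posterior is Inverse-Gamma(α + n/2, β + SS/2) = Inverse-Gamma(6.5, 18.18).
The mode of Inverse-Gamma(a, b) is b/(a+1) = 18.18/7.5 ≈ 2.4240.

σ̂²_MAP = 2.4240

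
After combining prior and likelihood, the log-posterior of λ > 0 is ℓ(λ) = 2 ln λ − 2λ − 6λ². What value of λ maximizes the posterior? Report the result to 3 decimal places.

ℓ'(λ) = 2/λ − 2 − 12λ. Setting this to zero and multiplying by λ: 12λ² + 2λ − 2 = 0.
λ = (−2 + √(2² + 4·12·2)) / (2·12) = (−2 + √100) / 24 = (−2 + 10)/24 = 1/3.
ℓ''(λ) = −2/λ² − 12 < 0, confirming a maximum.

λ̂_MAP = 0.333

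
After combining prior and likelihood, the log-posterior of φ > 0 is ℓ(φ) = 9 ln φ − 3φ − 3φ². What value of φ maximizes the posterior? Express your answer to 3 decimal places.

φ̂_MAP = 1.000

ℓ'(φ) = 9/φ − 3 − 6φ. Setting this to zero and multiplying by φ: 6φ² + 3φ − 9 = 0.
φ = (−3 + √(3² + 4·6·9)) / (2·6) = (−3 + √225) / 12 = (−3 + 15)/12 = 1.
ℓ''(φ) = −9/φ² − 6 < 0, confirming a maximum.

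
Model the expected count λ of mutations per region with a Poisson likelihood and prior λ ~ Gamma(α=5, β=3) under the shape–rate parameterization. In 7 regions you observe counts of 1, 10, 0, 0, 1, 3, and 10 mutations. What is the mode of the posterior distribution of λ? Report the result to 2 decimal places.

λ̂_MAP = 2.90

Σxᵢ = 1+10+0+0+1+3+10 = 25, with n = 7.
Posterior ∝ λ^4e^(−3λ) · λ^25e^(−7λ) = λ^29e^(−10λ), i.e. Gamma(shape=30, rate=10).
The mode of a Gamma(a, b) with a ≥ 1 (shape–rate) is (a−1)/b = 29/10 ≈ 2.90.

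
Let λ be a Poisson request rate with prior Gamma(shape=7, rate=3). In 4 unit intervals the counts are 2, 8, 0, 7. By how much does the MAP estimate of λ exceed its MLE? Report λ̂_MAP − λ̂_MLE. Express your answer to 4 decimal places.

MAP − MLE = -0.9643

Σxᵢ = 17. Posterior is Gamma(24, 7); MAP = (24−1)/7 = 23/7 ≈ 3.28571.
MLE = x̄ = 17/4 ≈ 4.25000.
Difference = 23/7 − 17/4 = -27/28 ≈ -0.9643.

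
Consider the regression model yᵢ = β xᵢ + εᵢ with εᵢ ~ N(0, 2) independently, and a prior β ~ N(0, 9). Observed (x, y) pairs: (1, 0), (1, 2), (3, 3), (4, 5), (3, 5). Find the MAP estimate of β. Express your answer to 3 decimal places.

β̂_MAP = 1.270

log p(β | y) = −Σ(yᵢ − βxᵢ)²/(2·2) − β²/(2·9) + const.
Setting the derivative to zero: Σxᵢ(yᵢ − βxᵢ)/2 − β/9 = 0, so β = Σxᵢyᵢ / (Σxᵢ² + σ²/τ²).
Σxᵢyᵢ = 1·0 + 1·2 + 3·3 + 4·5 + 3·5 = 46; Σxᵢ² = 36; σ²/τ² = 2/9.
β̂_MAP = 46 / (36 + 2/9) = 46/(326/9) = 207/163 ≈ 1.270.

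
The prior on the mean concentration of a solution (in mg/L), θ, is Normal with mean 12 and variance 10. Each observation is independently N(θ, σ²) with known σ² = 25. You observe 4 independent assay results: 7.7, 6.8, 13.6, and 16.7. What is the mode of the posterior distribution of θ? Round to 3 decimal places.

θ̂_MAP = 11.508

n = 4; x̄ = (7.7 + 6.8 + 13.6 + 16.7)/4 = 44.8/4 = 11.2.
For a Normal prior and Normal likelihood with known variance, the posterior is Normal; its mode equals its mean, the precision-weighted average.
Prior precision 1/σ₀² = 1/10 = 0.1; data precision n/σ² = 4/25 = 0.16.
θ̂ = (0.1·12 + 0.16·11.2) / (0.1 + 0.16) = 2.992/0.26 = 748/65 ≈ 11.508.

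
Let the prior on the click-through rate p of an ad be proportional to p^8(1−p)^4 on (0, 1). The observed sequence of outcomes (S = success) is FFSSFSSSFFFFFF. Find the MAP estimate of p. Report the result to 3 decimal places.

p̂_MAP = 0.500

The prior density ∝ p^8(1−p)^4 is the kernel of Beta(9, 5).
Data: 5 successes in 14 trials (from the sequence). The binomial likelihood contributes p^5(1−p)^9, so the posterior is Beta(9+5, 5+9) = Beta(14, 14).
For Beta(a, b) with a, b > 1 the mode is (a−1)/(a+b−2) = 13/26 ≈ 0.500.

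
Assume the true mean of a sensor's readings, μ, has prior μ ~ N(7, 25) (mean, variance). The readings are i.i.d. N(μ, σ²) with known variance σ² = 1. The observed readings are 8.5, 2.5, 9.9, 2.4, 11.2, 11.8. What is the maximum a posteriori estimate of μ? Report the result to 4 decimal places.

n = 6; x̄ = (8.5 + 2.5 + 9.9 + 2.4 + 11.2 + 11.8)/6 = 46.3/6 = 463/60 ≈ 7.7167.
For a Normal prior and Normal likelihood with known variance, the posterior is Normal; its mode equals its mean, the precision-weighted average.
Prior precision 1/σ₀² = 1/25 = 0.04; data precision n/σ² = 6/1 = 6.
μ̂ = (0.04·7 + 6·(463/60)) / (0.04 + 6) = 46.58/6.04 = 2329/302 ≈ 7.7119.

μ̂_MAP = 7.7119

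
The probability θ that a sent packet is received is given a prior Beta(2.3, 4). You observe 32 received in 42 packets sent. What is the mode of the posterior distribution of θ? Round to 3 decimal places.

Prior: Beta(2.3, 4).
Data: 32 successes in 42 trials. The binomial likelihood contributes θ^32(1−θ)^10, so the posterior is Beta(2.3+32, 4+10) = Beta(34.3, 14).
For Beta(a, b) with a, b > 1 the mode is (a−1)/(a+b−2) = 33.3/46.3 ≈ 0.719.

θ̂_MAP = 0.719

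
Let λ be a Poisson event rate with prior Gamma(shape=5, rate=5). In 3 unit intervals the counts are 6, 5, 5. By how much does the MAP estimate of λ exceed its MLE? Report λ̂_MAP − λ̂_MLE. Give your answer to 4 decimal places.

Σxᵢ = 16. Posterior is Gamma(21, 8); MAP = (21−1)/8 = 20/8 ≈ 2.50000.
MLE = x̄ = 16/3 ≈ 5.33333.
Difference = 20/8 − 16/3 = -17/6 ≈ -2.8333.

MAP − MLE = -2.8333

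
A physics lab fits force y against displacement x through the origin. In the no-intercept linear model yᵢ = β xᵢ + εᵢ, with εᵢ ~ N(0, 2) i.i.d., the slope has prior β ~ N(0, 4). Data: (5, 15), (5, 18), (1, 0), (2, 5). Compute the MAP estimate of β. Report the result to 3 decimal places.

log p(β | y) = −Σ(yᵢ − βxᵢ)²/(2·2) − β²/(2·4) + const.
Setting the derivative to zero: Σxᵢ(yᵢ − βxᵢ)/2 − β/4 = 0, so β = Σxᵢyᵢ / (Σxᵢ² + σ²/τ²).
Σxᵢyᵢ = 5·15 + 5·18 + 1·0 + 2·5 = 175; Σxᵢ² = 55; σ²/τ² = 0.5.
β̂_MAP = 175 / (55 + 0.5) = 175/55.5 ≈ 3.153.

β̂_MAP = 3.153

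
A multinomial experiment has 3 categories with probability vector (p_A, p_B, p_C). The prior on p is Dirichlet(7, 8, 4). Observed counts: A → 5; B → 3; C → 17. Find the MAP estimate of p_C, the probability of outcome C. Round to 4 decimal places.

MAP estimate of p_C = 0.4878

The posterior is Dirichlet(αᵢ + nᵢ) = Dirichlet(12, 11, 21).
For a Dirichlet(a₁,…,a_K) with all aᵢ > 1, the mode has j-th component (aⱼ − 1)/(Σaᵢ − K).
Here Σaᵢ = 44 and K = 3, so p_C = (21 − 1)/(44 − 3) = 20/41 ≈ 0.4878.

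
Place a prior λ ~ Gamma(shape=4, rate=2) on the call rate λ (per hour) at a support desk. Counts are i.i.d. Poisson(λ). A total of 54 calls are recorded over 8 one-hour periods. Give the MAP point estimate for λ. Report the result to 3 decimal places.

Σxᵢ = 54, n = 8.
Posterior ∝ λ^3e^(−2λ) · λ^54e^(−8λ) = λ^57e^(−10λ), i.e. Gamma(shape=58, rate=10).
The mode of a Gamma(a, b) with a ≥ 1 (shape–rate) is (a−1)/b = 57/10 ≈ 5.700.

λ̂_MAP = 5.700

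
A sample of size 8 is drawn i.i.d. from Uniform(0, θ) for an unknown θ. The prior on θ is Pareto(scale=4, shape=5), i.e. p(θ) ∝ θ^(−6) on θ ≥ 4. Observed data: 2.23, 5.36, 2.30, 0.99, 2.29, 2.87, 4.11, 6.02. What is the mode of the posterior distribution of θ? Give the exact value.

The Uniform(0, θ) likelihood is θ^(−n) for θ ≥ max(xᵢ), zero otherwise. Here max(xᵢ) = 6.02.
Posterior ∝ θ^(−6) · θ^(−8) = θ^(−14) on θ ≥ max(4, 6.02) = 6.02.
This density is strictly decreasing in θ, so the posterior mode lies at the lower boundary of the support.

θ̂_MAP = 6.02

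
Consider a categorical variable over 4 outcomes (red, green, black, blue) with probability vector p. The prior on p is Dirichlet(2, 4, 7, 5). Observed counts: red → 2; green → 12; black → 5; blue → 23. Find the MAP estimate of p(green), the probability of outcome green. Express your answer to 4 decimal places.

The posterior is Dirichlet(αᵢ + nᵢ) = Dirichlet(4, 16, 12, 28).
For a Dirichlet(a₁,…,a_K) with all aᵢ > 1, the mode has j-th component (aⱼ − 1)/(Σaᵢ − K).
Here Σaᵢ = 60 and K = 4, so p(green) = (16 − 1)/(60 − 4) = 15/56 ≈ 0.2679.

MAP estimate of p(green) = 0.2679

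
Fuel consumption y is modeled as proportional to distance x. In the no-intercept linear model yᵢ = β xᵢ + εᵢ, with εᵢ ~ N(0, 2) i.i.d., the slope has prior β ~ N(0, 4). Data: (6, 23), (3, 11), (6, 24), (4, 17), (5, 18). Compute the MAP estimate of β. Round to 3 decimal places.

log p(β | y) = −Σ(yᵢ − βxᵢ)²/(2·2) − β²/(2·4) + const.
Setting the derivative to zero: Σxᵢ(yᵢ − βxᵢ)/2 − β/4 = 0, so β = Σxᵢyᵢ / (Σxᵢ² + σ²/τ²).
Σxᵢyᵢ = 6·23 + 3·11 + 6·24 + 4·17 + 5·18 = 473; Σxᵢ² = 122; σ²/τ² = 0.5.
β̂_MAP = 473 / (122 + 0.5) = 473/122.5 ≈ 3.861.

β̂_MAP = 3.861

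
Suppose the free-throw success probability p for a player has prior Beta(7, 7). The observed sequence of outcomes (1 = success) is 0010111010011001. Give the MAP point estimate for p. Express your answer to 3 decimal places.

Prior: Beta(7, 7).
Data: 8 successes in 16 trials (from the sequence). The binomial likelihood contributes p^8(1−p)^8, so the posterior is Beta(7+8, 7+8) = Beta(15, 15).
For Beta(a, b) with a, b > 1 the mode is (a−1)/(a+b−2) = 14/28 ≈ 0.500.

p̂_MAP = 0.500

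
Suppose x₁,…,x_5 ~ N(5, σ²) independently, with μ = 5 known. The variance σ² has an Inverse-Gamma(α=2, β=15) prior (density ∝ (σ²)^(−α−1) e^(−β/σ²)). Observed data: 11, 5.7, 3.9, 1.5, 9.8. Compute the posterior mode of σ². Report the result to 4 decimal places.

σ̂²_MAP = 9.3627

Sum of squared deviations about the known mean: SS = (11−5)² + (5.7−5)² + (3.9−5)² + (1.5−5)² + (9.8−5)² = 72.99.
The Normal likelihood contributes (σ²)^(−n/2) exp(−SS/(2σ²)), so the posterior is Inverse-Gamma(α + n/2, β + SS/2) = Inverse-Gamma(4.5, 51.495).
The mode of Inverse-Gamma(a, b) is b/(a+1) = 51.495/5.5 ≈ 9.3627.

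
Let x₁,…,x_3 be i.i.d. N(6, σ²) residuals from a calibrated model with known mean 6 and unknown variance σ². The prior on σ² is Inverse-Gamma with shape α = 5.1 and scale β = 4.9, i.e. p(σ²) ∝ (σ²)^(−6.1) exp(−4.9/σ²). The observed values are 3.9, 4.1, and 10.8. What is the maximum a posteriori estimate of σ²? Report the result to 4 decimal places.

σ̂²_MAP = 2.6882

Sum of squared deviations about the known mean: SS = (3.9−6)² + (4.1−6)² + (10.8−6)² = 31.06.
The Normal likelihood contributes (σ²)^(−n/2) exp(−SS/(2σ²)), so the posterior is Inverse-Gamma(α + n/2, β + SS/2) = Inverse-Gamma(6.6, 20.43).
The mode of Inverse-Gamma(a, b) is b/(a+1) = 20.43/7.6 ≈ 2.6882.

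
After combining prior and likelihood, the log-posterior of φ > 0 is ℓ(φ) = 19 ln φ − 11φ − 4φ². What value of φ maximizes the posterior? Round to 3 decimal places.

ℓ'(φ) = 19/φ − 11 − 8φ. Setting this to zero and multiplying by φ: 8φ² + 11φ − 19 = 0.
φ = (−11 + √(11² + 4·8·19)) / (2·8) = (−11 + √729) / 16 = (−11 + 27)/16 = 1.
ℓ''(φ) = −19/φ² − 8 < 0, confirming a maximum.

φ̂_MAP = 1.000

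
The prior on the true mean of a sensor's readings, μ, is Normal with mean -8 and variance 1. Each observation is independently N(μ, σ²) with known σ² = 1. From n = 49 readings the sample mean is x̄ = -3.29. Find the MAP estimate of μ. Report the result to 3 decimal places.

n = 49, x̄ = -3.29.
For a Normal prior and Normal likelihood with known variance, the posterior is Normal; its mode equals its mean, the precision-weighted average.
Prior precision 1/σ₀² = 1/1 = 1; data precision n/σ² = 49/1 = 49.
μ̂ = (1·(-8) + 49·(-3.29)) / (1 + 49) = (-169.21)/50 = -3.3842 ≈ -3.384.

μ̂_MAP = -3.384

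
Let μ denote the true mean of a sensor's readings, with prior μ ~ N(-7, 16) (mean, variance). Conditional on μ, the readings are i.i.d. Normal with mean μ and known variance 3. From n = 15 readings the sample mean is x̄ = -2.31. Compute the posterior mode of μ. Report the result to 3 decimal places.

n = 15, x̄ = -2.31.
For a Normal prior and Normal likelihood with known variance, the posterior is Normal; its mode equals its mean, the precision-weighted average.
Prior precision 1/σ₀² = 1/16 = 0.0625; data precision n/σ² = 15/3 = 5.
μ̂ = (0.0625·(-7) + 5·(-2.31)) / (0.0625 + 5) = (-11.9875)/5.0625 = -959/405 ≈ -2.368.

μ̂_MAP = -2.368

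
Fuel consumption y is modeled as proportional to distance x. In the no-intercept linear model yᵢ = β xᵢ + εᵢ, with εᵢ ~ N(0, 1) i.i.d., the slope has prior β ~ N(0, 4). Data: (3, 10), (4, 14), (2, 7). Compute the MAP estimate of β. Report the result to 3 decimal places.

log p(β | y) = −Σ(yᵢ − βxᵢ)²/(2·1) − β²/(2·4) + const.
Setting the derivative to zero: Σxᵢ(yᵢ − βxᵢ)/1 − β/4 = 0, so β = Σxᵢyᵢ / (Σxᵢ² + σ²/τ²).
Σxᵢyᵢ = 3·10 + 4·14 + 2·7 = 100; Σxᵢ² = 29; σ²/τ² = 0.25.
β̂_MAP = 100 / (29 + 0.25) = 100/29.25 ≈ 3.419.

β̂_MAP = 3.419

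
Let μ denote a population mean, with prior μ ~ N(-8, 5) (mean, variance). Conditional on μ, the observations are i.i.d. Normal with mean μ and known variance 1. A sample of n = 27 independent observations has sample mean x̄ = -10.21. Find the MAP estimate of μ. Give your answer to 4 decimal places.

μ̂_MAP = -10.1938

n = 27, x̄ = -10.21.
For a Normal prior and Normal likelihood with known variance, the posterior is Normal; its mode equals its mean, the precision-weighted average.
Prior precision 1/σ₀² = 1/5 = 0.2; data precision n/σ² = 27/1 = 27.
μ̂ = (0.2·(-8) + 27·(-10.21)) / (0.2 + 27) = (-277.27)/27.2 = -10.19375 ≈ -10.1938.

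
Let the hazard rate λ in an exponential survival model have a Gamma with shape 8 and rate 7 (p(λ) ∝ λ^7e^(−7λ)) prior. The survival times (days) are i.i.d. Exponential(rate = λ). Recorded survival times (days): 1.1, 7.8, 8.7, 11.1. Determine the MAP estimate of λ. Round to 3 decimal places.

The Exponential(rate=λ) likelihood is ∝ λ^n e^(−λΣtᵢ). Here n = 4 and Σtᵢ = 1.1 + 7.8 + 8.7 + 11.1 = 28.7.
Posterior ∝ λ^7e^(−7λ) · λ^4e^(−28.7λ) = λ^11e^(−35.7λ), i.e. Gamma(12, 35.7).
Mode = (a−1)/b = 11/35.7 ≈ 0.308.

λ̂_MAP = 0.308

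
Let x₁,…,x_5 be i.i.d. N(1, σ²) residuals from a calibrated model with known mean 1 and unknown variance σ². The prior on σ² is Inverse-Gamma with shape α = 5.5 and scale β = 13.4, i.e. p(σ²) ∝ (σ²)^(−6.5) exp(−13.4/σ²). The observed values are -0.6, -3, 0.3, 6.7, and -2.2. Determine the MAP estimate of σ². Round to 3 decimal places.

σ̂²_MAP = 4.921

Sum of squared deviations about the known mean: SS = (-0.6−1)² + (-3−1)² + (0.3−1)² + (6.7−1)² + (-2.2−1)² = 61.78.
The Normal likelihood contributes (σ²)^(−n/2) exp(−SS/(2σ²)), so the posterior is Inverse-Gamma(α + n/2, β + SS/2) = Inverse-Gamma(8, 44.29).
The mode of Inverse-Gamma(a, b) is b/(a+1) = 44.29/9 ≈ 4.921.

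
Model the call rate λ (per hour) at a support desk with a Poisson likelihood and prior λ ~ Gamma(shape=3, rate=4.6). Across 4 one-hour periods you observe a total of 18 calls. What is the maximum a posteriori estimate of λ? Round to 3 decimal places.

Σxᵢ = 18, n = 4.
Posterior ∝ λ^2e^(−4.6λ) · λ^18e^(−4λ) = λ^20e^(−8.6λ), i.e. Gamma(shape=21, rate=8.6).
The mode of a Gamma(a, b) with a ≥ 1 (shape–rate) is (a−1)/b = 20/8.6 ≈ 2.326.

λ̂_MAP = 2.326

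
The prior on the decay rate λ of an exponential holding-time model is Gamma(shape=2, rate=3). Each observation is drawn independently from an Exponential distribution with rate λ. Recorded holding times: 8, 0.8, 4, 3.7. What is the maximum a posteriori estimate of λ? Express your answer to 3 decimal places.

λ̂_MAP = 0.256

The Exponential(rate=λ) likelihood is ∝ λ^n e^(−λΣtᵢ). Here n = 4 and Σtᵢ = 8 + 0.8 + 4 + 3.7 = 16.5.
Posterior ∝ λe^(−3λ) · λ^4e^(−16.5λ) = λ^5e^(−19.5λ), i.e. Gamma(6, 19.5).
Mode = (a−1)/b = 5/19.5 ≈ 0.256.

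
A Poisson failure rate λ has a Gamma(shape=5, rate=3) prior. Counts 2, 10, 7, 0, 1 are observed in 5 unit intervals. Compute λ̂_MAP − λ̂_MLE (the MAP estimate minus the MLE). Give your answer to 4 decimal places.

Σxᵢ = 20. Posterior is Gamma(25, 8); MAP = (25−1)/8 = 24/8 ≈ 3.00000.
MLE = x̄ = 20/5 ≈ 4.00000.
Difference = 24/8 − 20/5 = -1 ≈ -1.0000.

MAP − MLE = -1.0000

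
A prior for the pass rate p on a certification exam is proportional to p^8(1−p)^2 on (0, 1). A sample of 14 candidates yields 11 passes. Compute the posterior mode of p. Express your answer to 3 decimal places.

The prior density ∝ p^8(1−p)^2 is the kernel of Beta(9, 3).
Data: 11 successes in 14 trials. The binomial likelihood contributes p^11(1−p)^3, so the posterior is Beta(9+11, 3+3) = Beta(20, 6).
For Beta(a, b) with a, b > 1 the mode is (a−1)/(a+b−2) = 19/24 ≈ 0.792.

p̂_MAP = 0.792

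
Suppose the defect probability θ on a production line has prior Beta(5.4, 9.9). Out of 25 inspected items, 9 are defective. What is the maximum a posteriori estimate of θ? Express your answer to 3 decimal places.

θ̂_MAP = 0.350

Prior: Beta(5.4, 9.9).
Data: 9 successes in 25 trials. The binomial likelihood contributes θ^9(1−θ)^16, so the posterior is Beta(5.4+9, 9.9+16) = Beta(14.4, 25.9).
For Beta(a, b) with a, b > 1 the mode is (a−1)/(a+b−2) = 13.4/38.3 ≈ 0.350.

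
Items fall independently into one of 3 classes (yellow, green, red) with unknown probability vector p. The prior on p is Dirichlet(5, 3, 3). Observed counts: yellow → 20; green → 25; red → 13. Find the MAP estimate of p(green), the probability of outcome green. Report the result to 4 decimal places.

The posterior is Dirichlet(αᵢ + nᵢ) = Dirichlet(25, 28, 16).
For a Dirichlet(a₁,…,a_K) with all aᵢ > 1, the mode has j-th component (aⱼ − 1)/(Σaᵢ − K).
Here Σaᵢ = 69 and K = 3, so p(green) = (28 − 1)/(69 − 3) = 27/66 ≈ 0.4091.

MAP estimate of p(green) = 0.4091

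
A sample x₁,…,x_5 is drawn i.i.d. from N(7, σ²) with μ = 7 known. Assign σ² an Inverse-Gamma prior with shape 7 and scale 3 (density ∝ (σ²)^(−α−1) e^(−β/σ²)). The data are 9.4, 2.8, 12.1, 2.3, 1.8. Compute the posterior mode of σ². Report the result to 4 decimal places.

Sum of squared deviations about the known mean: SS = (9.4−7)² + (2.8−7)² + (12.1−7)² + (2.3−7)² + (1.8−7)² = 98.54.
The Normal likelihood contributes (σ²)^(−n/2) exp(−SS/(2σ²)), so the posterior is Inverse-Gamma(α + n/2, β + SS/2) = Inverse-Gamma(9.5, 52.27).
The mode of Inverse-Gamma(a, b) is b/(a+1) = 52.27/10.5 ≈ 4.9781.

σ̂²_MAP = 4.9781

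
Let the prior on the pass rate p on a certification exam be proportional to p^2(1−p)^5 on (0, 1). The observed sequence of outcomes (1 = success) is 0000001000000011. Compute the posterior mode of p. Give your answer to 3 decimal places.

The prior density ∝ p^2(1−p)^5 is the kernel of Beta(3, 6).
Data: 3 successes in 16 trials (from the sequence). The binomial likelihood contributes p^3(1−p)^13, so the posterior is Beta(3+3, 6+13) = Beta(6, 19).
For Beta(a, b) with a, b > 1 the mode is (a−1)/(a+b−2) = 5/23 ≈ 0.217.

p̂_MAP = 0.217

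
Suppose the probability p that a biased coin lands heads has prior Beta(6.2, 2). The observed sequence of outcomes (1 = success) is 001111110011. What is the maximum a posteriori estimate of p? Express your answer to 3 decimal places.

Prior: Beta(6.2, 2).
Data: 8 successes in 12 trials (from the sequence). The binomial likelihood contributes p^8(1−p)^4, so the posterior is Beta(6.2+8, 2+4) = Beta(14.2, 6).
For Beta(a, b) with a, b > 1 the mode is (a−1)/(a+b−2) = 13.2/18.2 ≈ 0.725.

p̂_MAP = 0.725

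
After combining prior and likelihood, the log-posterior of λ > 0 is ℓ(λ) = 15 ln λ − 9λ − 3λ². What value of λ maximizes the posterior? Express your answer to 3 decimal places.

λ̂_MAP = 1.000

ℓ'(λ) = 15/λ − 9 − 6λ. Setting this to zero and multiplying by λ: 6λ² + 9λ − 15 = 0.
λ = (−9 + √(9² + 4·6·15)) / (2·6) = (−9 + √441) / 12 = (−9 + 21)/12 = 1.
ℓ''(λ) = −15/λ² − 6 < 0, confirming a maximum.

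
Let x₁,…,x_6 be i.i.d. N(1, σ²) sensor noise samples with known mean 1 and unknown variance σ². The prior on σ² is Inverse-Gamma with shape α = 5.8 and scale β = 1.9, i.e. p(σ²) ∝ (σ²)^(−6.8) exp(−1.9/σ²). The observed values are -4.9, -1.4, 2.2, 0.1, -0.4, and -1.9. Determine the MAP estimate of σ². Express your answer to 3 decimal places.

Sum of squared deviations about the known mean: SS = (-4.9−1)² + (-1.4−1)² + (2.2−1)² + (0.1−1)² + (-0.4−1)² + (-1.9−1)² = 53.19.
The Normal likelihood contributes (σ²)^(−n/2) exp(−SS/(2σ²)), so the posterior is Inverse-Gamma(α + n/2, β + SS/2) = Inverse-Gamma(8.8, 28.495).
The mode of Inverse-Gamma(a, b) is b/(a+1) = 28.495/9.8 ≈ 2.908.

σ̂²_MAP = 2.908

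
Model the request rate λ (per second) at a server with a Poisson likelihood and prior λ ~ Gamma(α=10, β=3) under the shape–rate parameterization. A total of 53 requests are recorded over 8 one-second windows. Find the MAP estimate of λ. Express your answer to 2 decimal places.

λ̂_MAP = 5.64

Σxᵢ = 53, n = 8.
Posterior ∝ λ^9e^(−3λ) · λ^53e^(−8λ) = λ^62e^(−11λ), i.e. Gamma(shape=63, rate=11).
The mode of a Gamma(a, b) with a ≥ 1 (shape–rate) is (a−1)/b = 62/11 ≈ 5.64.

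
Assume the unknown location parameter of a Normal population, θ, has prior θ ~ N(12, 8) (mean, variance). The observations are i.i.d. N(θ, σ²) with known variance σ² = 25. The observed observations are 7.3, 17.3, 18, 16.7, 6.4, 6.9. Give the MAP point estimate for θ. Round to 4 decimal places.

θ̂_MAP = 12.0658

n = 6; x̄ = (7.3 + 17.3 + 18 + 16.7 + 6.4 + 6.9)/6 = 72.6/6 = 12.1.
For a Normal prior and Normal likelihood with known variance, the posterior is Normal; its mode equals its mean, the precision-weighted average.
Prior precision 1/σ₀² = 1/8 = 0.125; data precision n/σ² = 6/25 = 0.24.
θ̂ = (0.125·12 + 0.24·12.1) / (0.125 + 0.24) = 4.404/0.365 = 4404/365 ≈ 12.0658.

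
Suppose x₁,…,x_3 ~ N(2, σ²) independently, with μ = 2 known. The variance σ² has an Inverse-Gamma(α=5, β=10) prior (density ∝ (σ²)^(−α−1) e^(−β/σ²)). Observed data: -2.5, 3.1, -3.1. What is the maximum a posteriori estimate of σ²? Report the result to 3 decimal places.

σ̂²_MAP = 4.498

Sum of squared deviations about the known mean: SS = (-2.5−2)² + (3.1−2)² + (-3.1−2)² = 47.47.
The Normal likelihood contributes (σ²)^(−n/2) exp(−SS/(2σ²)), so the posterior is Inverse-Gamma(α + n/2, β + SS/2) = Inverse-Gamma(6.5, 33.735).
The mode of Inverse-Gamma(a, b) is b/(a+1) = 33.735/7.5 ≈ 4.498.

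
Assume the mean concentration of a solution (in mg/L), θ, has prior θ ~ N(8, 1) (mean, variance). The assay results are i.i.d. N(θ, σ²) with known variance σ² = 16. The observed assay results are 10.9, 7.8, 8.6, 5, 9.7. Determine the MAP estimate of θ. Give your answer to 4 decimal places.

n = 5; x̄ = (10.9 + 7.8 + 8.6 + 5 + 9.7)/5 = 42/5 = 8.4.
For a Normal prior and Normal likelihood with known variance, the posterior is Normal; its mode equals its mean, the precision-weighted average.
Prior precision 1/σ₀² = 1/1 = 1; data precision n/σ² = 5/16 = 0.3125.
θ̂ = (1·8 + 0.3125·8.4) / (1 + 0.3125) = 10.625/1.3125 = 170/21 ≈ 8.0952.

θ̂_MAP = 8.0952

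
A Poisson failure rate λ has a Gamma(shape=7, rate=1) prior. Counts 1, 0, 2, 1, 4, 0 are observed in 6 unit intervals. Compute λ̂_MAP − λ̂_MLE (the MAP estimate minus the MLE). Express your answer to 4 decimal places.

Σxᵢ = 8. Posterior is Gamma(15, 7); MAP = (15−1)/7 = 14/7 ≈ 2.00000.
MLE = x̄ = 8/6 ≈ 1.33333.
Difference = 14/7 − 8/6 = 2/3 ≈ 0.6667.

MAP − MLE = 0.6667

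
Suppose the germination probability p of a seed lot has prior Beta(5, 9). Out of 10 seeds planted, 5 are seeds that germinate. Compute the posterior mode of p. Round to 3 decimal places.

p̂_MAP = 0.409

Prior: Beta(5, 9).
Data: 5 successes in 10 trials. The binomial likelihood contributes p^5(1−p)^5, so the posterior is Beta(5+5, 9+5) = Beta(10, 14).
For Beta(a, b) with a, b > 1 the mode is (a−1)/(a+b−2) = 9/22 ≈ 0.409.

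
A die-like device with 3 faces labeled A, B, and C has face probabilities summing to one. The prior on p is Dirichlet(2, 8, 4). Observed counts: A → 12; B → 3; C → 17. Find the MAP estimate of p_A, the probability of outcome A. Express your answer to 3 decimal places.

The posterior is Dirichlet(αᵢ + nᵢ) = Dirichlet(14, 11, 21).
For a Dirichlet(a₁,…,a_K) with all aᵢ > 1, the mode has j-th component (aⱼ − 1)/(Σaᵢ − K).
Here Σaᵢ = 46 and K = 3, so p_A = (14 − 1)/(46 − 3) = 13/43 ≈ 0.302.

MAP estimate of p_A = 0.302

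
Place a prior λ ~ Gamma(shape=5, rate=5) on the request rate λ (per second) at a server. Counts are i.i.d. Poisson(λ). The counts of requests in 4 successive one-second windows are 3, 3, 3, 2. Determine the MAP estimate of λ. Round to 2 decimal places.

λ̂_MAP = 1.67

Σxᵢ = 3+3+3+2 = 11, with n = 4.
Posterior ∝ λ^4e^(−5λ) · λ^11e^(−4λ) = λ^15e^(−9λ), i.e. Gamma(shape=16, rate=9).
The mode of a Gamma(a, b) with a ≥ 1 (shape–rate) is (a−1)/b = 15/9 ≈ 1.67.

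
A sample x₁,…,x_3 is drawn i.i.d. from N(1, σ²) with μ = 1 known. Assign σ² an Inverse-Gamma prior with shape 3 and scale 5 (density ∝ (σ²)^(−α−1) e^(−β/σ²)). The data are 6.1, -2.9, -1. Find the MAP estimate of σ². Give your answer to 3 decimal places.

Sum of squared deviations about the known mean: SS = (6.1−1)² + (-2.9−1)² + (-1−1)² = 45.22.
The Normal likelihood contributes (σ²)^(−n/2) exp(−SS/(2σ²)), so the posterior is Inverse-Gamma(α + n/2, β + SS/2) = Inverse-Gamma(4.5, 27.61).
The mode of Inverse-Gamma(a, b) is b/(a+1) = 27.61/5.5 ≈ 5.020.

σ̂²_MAP = 5.020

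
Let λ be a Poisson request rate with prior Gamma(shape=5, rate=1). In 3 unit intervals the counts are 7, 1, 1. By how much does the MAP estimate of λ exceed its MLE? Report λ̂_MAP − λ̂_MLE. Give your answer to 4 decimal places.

MAP − MLE = 0.2500

Σxᵢ = 9. Posterior is Gamma(14, 4); MAP = (14−1)/4 = 13/4 ≈ 3.25000.
MLE = x̄ = 9/3 ≈ 3.00000.
Difference = 13/4 − 9/3 = 1/4 ≈ 0.2500.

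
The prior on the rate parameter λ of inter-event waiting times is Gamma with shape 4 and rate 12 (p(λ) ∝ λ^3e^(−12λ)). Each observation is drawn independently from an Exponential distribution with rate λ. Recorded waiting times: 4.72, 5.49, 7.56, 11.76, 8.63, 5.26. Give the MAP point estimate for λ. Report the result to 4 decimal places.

λ̂_MAP = 0.1624

The Exponential(rate=λ) likelihood is ∝ λ^n e^(−λΣtᵢ). Here n = 6 and Σtᵢ = 4.72 + 5.49 + 7.56 + 11.76 + 8.63 + 5.26 = 43.42.
Posterior ∝ λ^3e^(−12λ) · λ^6e^(−43.42λ) = λ^9e^(−55.42λ), i.e. Gamma(10, 55.42).
Mode = (a−1)/b = 9/55.42 ≈ 0.1624.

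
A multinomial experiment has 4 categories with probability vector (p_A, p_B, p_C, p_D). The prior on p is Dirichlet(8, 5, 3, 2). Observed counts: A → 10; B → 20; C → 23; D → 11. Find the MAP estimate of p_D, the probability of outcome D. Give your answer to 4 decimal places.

MAP estimate of p_D = 0.1538

The posterior is Dirichlet(αᵢ + nᵢ) = Dirichlet(18, 25, 26, 13).
For a Dirichlet(a₁,…,a_K) with all aᵢ > 1, the mode has j-th component (aⱼ − 1)/(Σaᵢ − K).
Here Σaᵢ = 82 and K = 4, so p_D = (13 − 1)/(82 − 4) = 12/78 ≈ 0.1538.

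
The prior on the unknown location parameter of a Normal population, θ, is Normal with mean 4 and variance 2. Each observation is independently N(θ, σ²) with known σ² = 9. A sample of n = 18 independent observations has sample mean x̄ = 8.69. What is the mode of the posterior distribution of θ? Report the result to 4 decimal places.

n = 18, x̄ = 8.69.
For a Normal prior and Normal likelihood with known variance, the posterior is Normal; its mode equals its mean, the precision-weighted average.
Prior precision 1/σ₀² = 1/2 = 0.5; data precision n/σ² = 18/9 = 2.
θ̂ = (0.5·4 + 2·8.69) / (0.5 + 2) = 19.38/2.5 = 7.7520.

θ̂_MAP = 7.7520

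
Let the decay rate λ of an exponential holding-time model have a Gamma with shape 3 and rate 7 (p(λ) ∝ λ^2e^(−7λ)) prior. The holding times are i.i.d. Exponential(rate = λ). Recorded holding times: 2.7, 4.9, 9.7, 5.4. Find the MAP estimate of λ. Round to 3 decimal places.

The Exponential(rate=λ) likelihood is ∝ λ^n e^(−λΣtᵢ). Here n = 4 and Σtᵢ = 2.7 + 4.9 + 9.7 + 5.4 = 22.7.
Posterior ∝ λ^2e^(−7λ) · λ^4e^(−22.7λ) = λ^6e^(−29.7λ), i.e. Gamma(7, 29.7).
Mode = (a−1)/b = 6/29.7 ≈ 0.202.

λ̂_MAP = 0.202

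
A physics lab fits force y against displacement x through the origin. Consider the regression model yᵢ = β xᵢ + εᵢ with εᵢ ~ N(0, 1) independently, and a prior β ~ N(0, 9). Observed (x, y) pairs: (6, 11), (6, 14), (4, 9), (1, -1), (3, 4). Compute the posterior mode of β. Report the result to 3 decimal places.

β̂_MAP = 2.008

log p(β | y) = −Σ(yᵢ − βxᵢ)²/(2·1) − β²/(2·9) + const.
Setting the derivative to zero: Σxᵢ(yᵢ − βxᵢ)/1 − β/9 = 0, so β = Σxᵢyᵢ / (Σxᵢ² + σ²/τ²).
Σxᵢyᵢ = 6·11 + 6·14 + 4·9 + 1·(-1) + 3·4 = 197; Σxᵢ² = 98; σ²/τ² = 1/9.
β̂_MAP = 197 / (98 + 1/9) = 197/(883/9) = 1773/883 ≈ 2.008.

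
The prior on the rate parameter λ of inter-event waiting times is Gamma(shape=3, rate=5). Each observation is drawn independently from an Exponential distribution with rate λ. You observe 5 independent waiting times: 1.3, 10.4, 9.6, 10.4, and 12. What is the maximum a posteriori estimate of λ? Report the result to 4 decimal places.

The Exponential(rate=λ) likelihood is ∝ λ^n e^(−λΣtᵢ). Here n = 5 and Σtᵢ = 1.3 + 10.4 + 9.6 + 10.4 + 12 = 43.7.
Posterior ∝ λ^2e^(−5λ) · λ^5e^(−43.7λ) = λ^7e^(−48.7λ), i.e. Gamma(8, 48.7).
Mode = (a−1)/b = 7/48.7 ≈ 0.1437.

λ̂_MAP = 0.1437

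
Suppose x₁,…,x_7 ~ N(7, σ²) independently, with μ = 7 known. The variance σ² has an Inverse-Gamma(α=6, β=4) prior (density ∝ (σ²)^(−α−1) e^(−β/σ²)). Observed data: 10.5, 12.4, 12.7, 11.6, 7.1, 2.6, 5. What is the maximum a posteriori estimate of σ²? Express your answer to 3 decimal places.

σ̂²_MAP = 6.020

Sum of squared deviations about the known mean: SS = (10.5−7)² + (12.4−7)² + (12.7−7)² + (11.6−7)² + (7.1−7)² + (2.6−7)² + (5−7)² = 118.43.
The Normal likelihood contributes (σ²)^(−n/2) exp(−SS/(2σ²)), so the posterior is Inverse-Gamma(α + n/2, β + SS/2) = Inverse-Gamma(9.5, 63.215).
The mode of Inverse-Gamma(a, b) is b/(a+1) = 63.215/10.5 ≈ 6.020.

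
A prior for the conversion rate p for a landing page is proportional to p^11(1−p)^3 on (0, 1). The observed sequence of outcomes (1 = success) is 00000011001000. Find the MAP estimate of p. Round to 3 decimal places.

p̂_MAP = 0.500

The prior density ∝ p^11(1−p)^3 is the kernel of Beta(12, 4).
Data: 3 successes in 14 trials (from the sequence). The binomial likelihood contributes p^3(1−p)^11, so the posterior is Beta(12+3, 4+11) = Beta(15, 15).
For Beta(a, b) with a, b > 1 the mode is (a−1)/(a+b−2) = 14/28 ≈ 0.500.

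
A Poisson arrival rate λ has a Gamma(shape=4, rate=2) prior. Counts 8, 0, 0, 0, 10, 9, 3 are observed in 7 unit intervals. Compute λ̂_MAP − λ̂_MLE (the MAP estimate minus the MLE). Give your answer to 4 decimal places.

MAP − MLE = -0.6190

Σxᵢ = 30. Posterior is Gamma(34, 9); MAP = (34−1)/9 = 33/9 ≈ 3.66667.
MLE = x̄ = 30/7 ≈ 4.28571.
Difference = 33/9 − 30/7 = -13/21 ≈ -0.6190.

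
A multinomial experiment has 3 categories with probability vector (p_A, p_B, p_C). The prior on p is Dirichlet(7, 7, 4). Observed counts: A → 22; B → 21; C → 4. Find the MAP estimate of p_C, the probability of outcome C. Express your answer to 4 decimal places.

The posterior is Dirichlet(αᵢ + nᵢ) = Dirichlet(29, 28, 8).
For a Dirichlet(a₁,…,a_K) with all aᵢ > 1, the mode has j-th component (aⱼ − 1)/(Σaᵢ − K).
Here Σaᵢ = 65 and K = 3, so p_C = (8 − 1)/(65 − 3) = 7/62 ≈ 0.1129.

MAP estimate of p_C = 0.1129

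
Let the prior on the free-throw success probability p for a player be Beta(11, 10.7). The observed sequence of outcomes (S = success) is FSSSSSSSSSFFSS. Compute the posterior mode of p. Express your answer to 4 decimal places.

p̂_MAP = 0.6231

Prior: Beta(11, 10.7).
Data: 11 successes in 14 trials (from the sequence). The binomial likelihood contributes p^11(1−p)^3, so the posterior is Beta(11+11, 10.7+3) = Beta(22, 13.7).
For Beta(a, b) with a, b > 1 the mode is (a−1)/(a+b−2) = 21/33.7 ≈ 0.6231.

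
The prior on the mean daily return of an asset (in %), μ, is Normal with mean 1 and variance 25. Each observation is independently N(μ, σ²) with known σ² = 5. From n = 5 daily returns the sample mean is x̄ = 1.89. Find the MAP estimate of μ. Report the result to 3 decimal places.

μ̂_MAP = 1.856

n = 5, x̄ = 1.89.
For a Normal prior and Normal likelihood with known variance, the posterior is Normal; its mode equals its mean, the precision-weighted average.
Prior precision 1/σ₀² = 1/25 = 0.04; data precision n/σ² = 5/5 = 1.
μ̂ = (0.04·1 + 1·1.89) / (0.04 + 1) = 1.93/1.04 = 193/104 ≈ 1.856.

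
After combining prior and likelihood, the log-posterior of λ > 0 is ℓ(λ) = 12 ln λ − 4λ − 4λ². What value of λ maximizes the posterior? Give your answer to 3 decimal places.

ℓ'(λ) = 12/λ − 4 − 8λ. Setting this to zero and multiplying by λ: 8λ² + 4λ − 12 = 0.
λ = (−4 + √(4² + 4·8·12)) / (2·8) = (−4 + √400) / 16 = (−4 + 20)/16 = 1.
ℓ''(λ) = −12/λ² − 8 < 0, confirming a maximum.

λ̂_MAP = 1.000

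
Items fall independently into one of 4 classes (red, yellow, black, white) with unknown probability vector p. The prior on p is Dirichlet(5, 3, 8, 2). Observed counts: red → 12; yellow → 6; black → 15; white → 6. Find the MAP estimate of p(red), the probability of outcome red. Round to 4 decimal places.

The posterior is Dirichlet(αᵢ + nᵢ) = Dirichlet(17, 9, 23, 8).
For a Dirichlet(a₁,…,a_K) with all aᵢ > 1, the mode has j-th component (aⱼ − 1)/(Σaᵢ − K).
Here Σaᵢ = 57 and K = 4, so p(red) = (17 − 1)/(57 − 4) = 16/53 ≈ 0.3019.

MAP estimate of p(red) = 0.3019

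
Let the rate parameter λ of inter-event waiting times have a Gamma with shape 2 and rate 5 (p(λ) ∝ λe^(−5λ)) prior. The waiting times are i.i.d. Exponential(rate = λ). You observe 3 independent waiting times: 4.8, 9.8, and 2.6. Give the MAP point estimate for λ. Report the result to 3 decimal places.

The Exponential(rate=λ) likelihood is ∝ λ^n e^(−λΣtᵢ). Here n = 3 and Σtᵢ = 4.8 + 9.8 + 2.6 = 17.2.
Posterior ∝ λe^(−5λ) · λ^3e^(−17.2λ) = λ^4e^(−22.2λ), i.e. Gamma(5, 22.2).
Mode = (a−1)/b = 4/22.2 ≈ 0.180.

λ̂_MAP = 0.180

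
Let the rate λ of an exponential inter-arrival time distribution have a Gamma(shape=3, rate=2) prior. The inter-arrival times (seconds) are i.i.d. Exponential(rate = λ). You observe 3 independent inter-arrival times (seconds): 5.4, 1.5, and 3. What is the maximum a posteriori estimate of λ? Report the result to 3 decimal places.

The Exponential(rate=λ) likelihood is ∝ λ^n e^(−λΣtᵢ). Here n = 3 and Σtᵢ = 5.4 + 1.5 + 3 = 9.9.
Posterior ∝ λ^2e^(−2λ) · λ^3e^(−9.9λ) = λ^5e^(−11.9λ), i.e. Gamma(6, 11.9).
Mode = (a−1)/b = 5/11.9 ≈ 0.420.

λ̂_MAP = 0.420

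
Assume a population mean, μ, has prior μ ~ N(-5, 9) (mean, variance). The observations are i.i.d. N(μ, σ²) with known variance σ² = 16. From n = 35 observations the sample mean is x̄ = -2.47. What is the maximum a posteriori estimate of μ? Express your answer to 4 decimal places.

μ̂_MAP = -2.5923

n = 35, x̄ = -2.47.
For a Normal prior and Normal likelihood with known variance, the posterior is Normal; its mode equals its mean, the precision-weighted average.
Prior precision 1/σ₀² = 1/9; data precision n/σ² = 35/16 = 2.1875.
μ̂ = ((1/9)·(-5) + 2.1875·(-2.47)) / (1/9 + 2.1875) = (-17161/2880)/(331/144) = -17161/6620 ≈ -2.5923.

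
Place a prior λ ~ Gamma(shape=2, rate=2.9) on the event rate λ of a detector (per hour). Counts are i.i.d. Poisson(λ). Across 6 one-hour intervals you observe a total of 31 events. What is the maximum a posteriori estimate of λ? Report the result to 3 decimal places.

Σxᵢ = 31, n = 6.
Posterior ∝ λe^(−2.9λ) · λ^31e^(−6λ) = λ^32e^(−8.9λ), i.e. Gamma(shape=33, rate=8.9).
The mode of a Gamma(a, b) with a ≥ 1 (shape–rate) is (a−1)/b = 32/8.9 ≈ 3.596.

λ̂_MAP = 3.596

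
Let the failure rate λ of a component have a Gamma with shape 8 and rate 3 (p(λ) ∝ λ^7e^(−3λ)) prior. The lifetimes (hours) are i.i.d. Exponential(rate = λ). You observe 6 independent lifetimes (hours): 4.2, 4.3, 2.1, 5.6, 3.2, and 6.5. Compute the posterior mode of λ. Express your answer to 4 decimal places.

λ̂_MAP = 0.4498

The Exponential(rate=λ) likelihood is ∝ λ^n e^(−λΣtᵢ). Here n = 6 and Σtᵢ = 4.2 + 4.3 + 2.1 + 5.6 + 3.2 + 6.5 = 25.9.
Posterior ∝ λ^7e^(−3λ) · λ^6e^(−25.9λ) = λ^13e^(−28.9λ), i.e. Gamma(14, 28.9).
Mode = (a−1)/b = 13/28.9 ≈ 0.4498.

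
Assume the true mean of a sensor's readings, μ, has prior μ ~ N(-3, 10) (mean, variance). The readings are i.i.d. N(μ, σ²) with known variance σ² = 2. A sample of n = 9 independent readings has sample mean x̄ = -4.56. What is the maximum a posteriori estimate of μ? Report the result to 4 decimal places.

μ̂_MAP = -4.5261

n = 9, x̄ = -4.56.
For a Normal prior and Normal likelihood with known variance, the posterior is Normal; its mode equals its mean, the precision-weighted average.
Prior precision 1/σ₀² = 1/10 = 0.1; data precision n/σ² = 9/2 = 4.5.
μ̂ = (0.1·(-3) + 4.5·(-4.56)) / (0.1 + 4.5) = (-20.82)/4.6 = -1041/230 ≈ -4.5261.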